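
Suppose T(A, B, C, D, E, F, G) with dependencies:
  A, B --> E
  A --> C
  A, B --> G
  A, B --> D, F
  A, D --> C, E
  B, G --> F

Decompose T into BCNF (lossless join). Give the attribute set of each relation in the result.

{A, B, D, G}; {A, C}; {A, D, E}; {B, F, G}

Candidate key of the original relation: {A, B}.
{A, B, C, D, E, F, G}: {A} determines {A, C} here but is not a superkey — split on A --> C, giving {A, C} and {A, B, D, E, F, G}.
{A, C} has no BCNF violation.
{A, B, D, E, F, G}: {A, D} determines {A, D, E} here but is not a superkey — split on A, D --> E, giving {A, D, E} and {A, B, D, F, G}.
{A, D, E} has no BCNF violation.
{A, B, D, F, G}: {B, G} determines {B, F, G} here but is not a superkey — split on B, G --> F, giving {B, F, G} and {A, B, D, G}.
{B, F, G} has no BCNF violation.
{A, B, D, G} has no BCNF violation.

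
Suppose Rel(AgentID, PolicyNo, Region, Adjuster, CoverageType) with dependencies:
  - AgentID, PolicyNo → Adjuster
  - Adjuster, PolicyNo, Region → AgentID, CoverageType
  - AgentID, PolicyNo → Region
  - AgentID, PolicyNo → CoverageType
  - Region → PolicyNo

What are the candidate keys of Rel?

{Adjuster, Region}⁺ = {Adjuster, AgentID, CoverageType, PolicyNo, Region}, which is every attribute, so {Adjuster, Region} is a candidate key.
{AgentID, PolicyNo}⁺ = {Adjuster, AgentID, CoverageType, PolicyNo, Region}, which is every attribute, so {AgentID, PolicyNo} is a candidate key.
{AgentID, Region}⁺ = {Adjuster, AgentID, CoverageType, PolicyNo, Region}, which is every attribute, so {AgentID, Region} is a candidate key.
No proper subset of any of these is a key, and no other minimal superkey exists.

{Adjuster, Region}, {AgentID, PolicyNo}, {AgentID, Region}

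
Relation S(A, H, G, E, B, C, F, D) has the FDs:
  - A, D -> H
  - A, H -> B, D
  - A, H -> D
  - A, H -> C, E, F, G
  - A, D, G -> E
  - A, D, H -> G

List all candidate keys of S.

{A, D}, {A, H}

Attributes never on any right-hand side: {A} — every candidate key must contain it.
{A, D}⁺ = {A, B, C, D, E, F, G, H}, which is every attribute, so {A, D} is a candidate key.
{A, H}⁺ = {A, B, C, D, E, F, G, H}, which is every attribute, so {A, H} is a candidate key.
Any other superkey properly contains one of these, so there are no further candidate keys.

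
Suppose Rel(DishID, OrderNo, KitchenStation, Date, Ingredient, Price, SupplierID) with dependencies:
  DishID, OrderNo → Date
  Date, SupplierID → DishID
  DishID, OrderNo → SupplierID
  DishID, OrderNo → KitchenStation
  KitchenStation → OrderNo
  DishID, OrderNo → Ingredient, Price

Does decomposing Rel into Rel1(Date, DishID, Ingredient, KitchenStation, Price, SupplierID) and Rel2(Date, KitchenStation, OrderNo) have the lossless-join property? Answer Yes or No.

The shared attributes are {Date, KitchenStation} and {Date, KitchenStation}⁺ = {Date, KitchenStation, OrderNo}.
This includes all of Rel2, so the common attributes are a superkey of Rel2 — the join is lossless.

Yes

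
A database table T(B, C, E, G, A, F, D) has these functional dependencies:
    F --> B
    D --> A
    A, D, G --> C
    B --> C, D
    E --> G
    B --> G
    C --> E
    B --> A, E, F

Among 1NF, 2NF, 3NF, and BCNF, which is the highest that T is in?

Candidate keys: {B}, {F}. Prime attributes: {B, F}.
D --> A breaks BCNF: {D}⁺ = {A, D}, so {D} is not a superkey.
D --> A determines the non-prime attribute {A} from a non-superkey — 3NF is violated.
All keys have size 1, which rules out partial dependencies — 2NF is satisfied.

2NF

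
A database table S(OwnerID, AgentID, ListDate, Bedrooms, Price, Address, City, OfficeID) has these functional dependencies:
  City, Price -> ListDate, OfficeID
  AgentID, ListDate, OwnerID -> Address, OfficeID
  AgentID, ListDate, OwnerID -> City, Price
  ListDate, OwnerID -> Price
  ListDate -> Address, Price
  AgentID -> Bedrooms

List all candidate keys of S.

{AgentID, City, OwnerID, Price}, {AgentID, ListDate, OwnerID}

No FD produces {AgentID, OwnerID}, so they must be in every candidate key.
{AgentID, ListDate, OwnerID}⁺ = {Address, AgentID, Bedrooms, City, ListDate, OfficeID, OwnerID, Price}, which is every attribute, so {AgentID, ListDate, OwnerID} is a candidate key.
{AgentID, City, OwnerID, Price}⁺ = {Address, AgentID, Bedrooms, City, ListDate, OfficeID, OwnerID, Price}, which is every attribute, so {AgentID, City, OwnerID, Price} is a candidate key.
Any other superkey properly contains one of these, so there are no further candidate keys.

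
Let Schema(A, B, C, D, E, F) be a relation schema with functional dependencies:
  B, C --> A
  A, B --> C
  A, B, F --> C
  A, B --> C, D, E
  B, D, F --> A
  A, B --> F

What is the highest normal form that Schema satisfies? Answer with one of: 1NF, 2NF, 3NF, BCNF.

Candidate keys: {A, B}, {B, C}, {B, D, F}. Prime attributes: {A, B, C, D, F}.
Every FD has a superkey on the left, so the relation is in BCNF.

BCNF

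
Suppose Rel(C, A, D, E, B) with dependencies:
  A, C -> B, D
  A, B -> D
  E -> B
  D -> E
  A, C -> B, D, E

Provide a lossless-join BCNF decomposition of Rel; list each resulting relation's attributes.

Candidate key of the original relation: {A, C}.
In {A, B, C, D, E}, {A, B} is not a superkey ({A, B}⁺ restricted to this set is {A, B, D, E}), so split on A, B -> D, E into {A, B, D, E} and {A, B, C}.
In {A, B, D, E}, {E} is not a superkey ({E}⁺ restricted to this set is {B, E}), so split on E -> B into {B, E} and {A, D, E}.
{B, E} is in BCNF.
In {A, D, E}, {D} is not a superkey ({D}⁺ restricted to this set is {D, E}), so split on D -> E into {D, E} and {A, D}.
{D, E} is in BCNF.
{A, D} is in BCNF.
{A, B, C} is in BCNF.

{A, B, C}; {A, D}; {B, E}; {D, E}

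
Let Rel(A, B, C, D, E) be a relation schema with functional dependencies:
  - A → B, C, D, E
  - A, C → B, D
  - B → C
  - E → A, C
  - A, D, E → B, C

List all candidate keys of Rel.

{A}, {E}

Closure of {A} is {A, B, C, D, E}, the whole schema; {A} is a candidate key.
Closure of {E} is {A, B, C, D, E}, the whole schema; {E} is a candidate key.
These are minimal and exhaustive — every other superkey contains one of them.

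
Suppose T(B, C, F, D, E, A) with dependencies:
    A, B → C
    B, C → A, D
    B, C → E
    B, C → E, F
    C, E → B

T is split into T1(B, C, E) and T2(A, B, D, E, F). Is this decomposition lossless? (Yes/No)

No

T1 ∩ T2 = {B, E}; its closure under F is {B, E}.
Neither T1 nor T2 is contained in that closure, so the decomposition is lossy.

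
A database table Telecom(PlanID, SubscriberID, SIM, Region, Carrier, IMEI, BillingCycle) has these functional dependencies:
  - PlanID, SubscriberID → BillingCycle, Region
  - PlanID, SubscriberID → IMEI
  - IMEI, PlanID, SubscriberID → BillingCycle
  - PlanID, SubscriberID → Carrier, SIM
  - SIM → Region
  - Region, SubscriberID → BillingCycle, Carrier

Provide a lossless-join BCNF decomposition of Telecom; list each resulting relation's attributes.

Candidate key of the original relation: {PlanID, SubscriberID}.
In {BillingCycle, Carrier, IMEI, PlanID, Region, SIM, SubscriberID}, {SIM} is not a superkey ({SIM}⁺ restricted to this set is {Region, SIM}), so split on SIM → Region into {Region, SIM} and {BillingCycle, Carrier, IMEI, PlanID, SIM, SubscriberID}.
{Region, SIM} has no BCNF violation.
In {BillingCycle, Carrier, IMEI, PlanID, SIM, SubscriberID}, {SIM, SubscriberID} is not a superkey ({SIM, SubscriberID}⁺ restricted to this set is {BillingCycle, Carrier, SIM, SubscriberID}), so split on SIM, SubscriberID → BillingCycle, Carrier into {BillingCycle, Carrier, SIM, SubscriberID} and {IMEI, PlanID, SIM, SubscriberID}.
{BillingCycle, Carrier, SIM, SubscriberID} has no BCNF violation.
{IMEI, PlanID, SIM, SubscriberID} has no BCNF violation.

{BillingCycle, Carrier, SIM, SubscriberID}; {IMEI, PlanID, SIM, SubscriberID}; {Region, SIM}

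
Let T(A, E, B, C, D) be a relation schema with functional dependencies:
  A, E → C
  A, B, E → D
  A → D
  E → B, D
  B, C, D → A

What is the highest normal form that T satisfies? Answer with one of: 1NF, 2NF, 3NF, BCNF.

1NF

Candidate keys: {A, E}, {C, E}. Prime attributes: {A, C, E}.
A → D breaks BCNF: {A}⁺ = {A, D}, so {A} is not a superkey.
Because {D} is non-prime and the left side of A → D is not a superkey, the relation is not in 3NF.
The proper key subset {A} of {A, E} determines non-prime {D}, so the relation is not even in 2NF.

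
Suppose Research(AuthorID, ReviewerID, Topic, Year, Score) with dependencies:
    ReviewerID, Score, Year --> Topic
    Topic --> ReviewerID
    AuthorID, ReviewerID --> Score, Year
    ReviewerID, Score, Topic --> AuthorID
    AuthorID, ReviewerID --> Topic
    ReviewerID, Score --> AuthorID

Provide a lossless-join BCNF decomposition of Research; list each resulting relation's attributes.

{AuthorID, Score, Topic, Year}; {ReviewerID, Topic}

Candidate keys of the original relation: {AuthorID, ReviewerID}, {AuthorID, Topic}, {ReviewerID, Score}, {Score, Topic}.
In {AuthorID, ReviewerID, Score, Topic, Year}, {Topic} is not a superkey ({Topic}⁺ restricted to this set is {ReviewerID, Topic}), so split on Topic --> ReviewerID into {ReviewerID, Topic} and {AuthorID, Score, Topic, Year}.
{ReviewerID, Topic} has no BCNF violation.
{AuthorID, Score, Topic, Year} has no BCNF violation.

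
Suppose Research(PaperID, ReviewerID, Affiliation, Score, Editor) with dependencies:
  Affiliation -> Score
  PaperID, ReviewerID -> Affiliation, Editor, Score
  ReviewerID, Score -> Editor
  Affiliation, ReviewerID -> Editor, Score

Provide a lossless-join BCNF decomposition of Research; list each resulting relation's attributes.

Candidate key of the original relation: {PaperID, ReviewerID}.
Within {Affiliation, Editor, PaperID, ReviewerID, Score}: {Affiliation}⁺ ∩ {Affiliation, Editor, PaperID, ReviewerID, Score} = {Affiliation, Score}, not the whole set, so Affiliation -> Score violates BCNF; decompose into {Affiliation, Score} and {Affiliation, Editor, PaperID, ReviewerID}.
{Affiliation, Score}: every determinant is a superkey — BCNF.
Within {Affiliation, Editor, PaperID, ReviewerID}: {Affiliation, ReviewerID}⁺ ∩ {Affiliation, Editor, PaperID, ReviewerID} = {Affiliation, Editor, ReviewerID}, not the whole set, so Affiliation, ReviewerID -> Editor violates BCNF; decompose into {Affiliation, Editor, ReviewerID} and {Affiliation, PaperID, ReviewerID}.
{Affiliation, Editor, ReviewerID}: every determinant is a superkey — BCNF.
{Affiliation, PaperID, ReviewerID}: every determinant is a superkey — BCNF.

{Affiliation, Editor, ReviewerID}; {Affiliation, PaperID, ReviewerID}; {Affiliation, Score}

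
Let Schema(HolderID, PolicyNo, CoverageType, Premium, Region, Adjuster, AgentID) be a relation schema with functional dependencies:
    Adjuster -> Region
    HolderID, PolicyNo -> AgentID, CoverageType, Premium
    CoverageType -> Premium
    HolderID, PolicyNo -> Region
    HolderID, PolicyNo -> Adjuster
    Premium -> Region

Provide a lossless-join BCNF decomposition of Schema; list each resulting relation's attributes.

Candidate key of the original relation: {HolderID, PolicyNo}.
{Adjuster, AgentID, CoverageType, HolderID, PolicyNo, Premium, Region}: {Adjuster} determines {Adjuster, Region} here but is not a superkey — split on Adjuster -> Region, giving {Adjuster, Region} and {Adjuster, AgentID, CoverageType, HolderID, PolicyNo, Premium}.
{Adjuster, Region}: every determinant is a superkey — BCNF.
{Adjuster, AgentID, CoverageType, HolderID, PolicyNo, Premium}: {CoverageType} determines {CoverageType, Premium} here but is not a superkey — split on CoverageType -> Premium, giving {CoverageType, Premium} and {Adjuster, AgentID, CoverageType, HolderID, PolicyNo}.
{CoverageType, Premium}: every determinant is a superkey — BCNF.
{Adjuster, AgentID, CoverageType, HolderID, PolicyNo}: every determinant is a superkey — BCNF.

{Adjuster, AgentID, CoverageType, HolderID, PolicyNo}; {Adjuster, Region}; {CoverageType, Premium}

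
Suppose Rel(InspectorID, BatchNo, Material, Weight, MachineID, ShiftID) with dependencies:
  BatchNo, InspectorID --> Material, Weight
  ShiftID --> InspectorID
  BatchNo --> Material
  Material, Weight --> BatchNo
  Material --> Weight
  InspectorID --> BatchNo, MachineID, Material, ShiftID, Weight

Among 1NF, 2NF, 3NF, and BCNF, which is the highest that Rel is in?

Candidate keys: {InspectorID}, {ShiftID}. Prime attributes: {InspectorID, ShiftID}.
BatchNo --> Material breaks BCNF: {BatchNo}⁺ = {BatchNo, Material, Weight}, so {BatchNo} is not a superkey.
BatchNo --> Material has non-prime {Material} on the right and a non-superkey on the left, so 3NF fails.
With only single-attribute keys there can be no partial dependency, so 2NF holds.

2NF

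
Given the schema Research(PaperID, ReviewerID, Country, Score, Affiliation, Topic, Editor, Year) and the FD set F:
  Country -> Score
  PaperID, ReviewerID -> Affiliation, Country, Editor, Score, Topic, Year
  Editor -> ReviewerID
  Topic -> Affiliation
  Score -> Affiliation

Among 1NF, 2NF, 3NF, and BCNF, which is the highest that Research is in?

Candidate keys: {Editor, PaperID}, {PaperID, ReviewerID}. Prime attributes: {Editor, PaperID, ReviewerID}.
Country -> Score: {Country}⁺ = {Affiliation, Country, Score}, which is not all of the attributes, so the left side is not a superkey — BCNF is violated.
Because {Score} is non-prime and the left side of Country -> Score is not a superkey, the relation is not in 3NF.
No non-prime attribute depends on a proper subset of any candidate key, so 2NF holds.

2NF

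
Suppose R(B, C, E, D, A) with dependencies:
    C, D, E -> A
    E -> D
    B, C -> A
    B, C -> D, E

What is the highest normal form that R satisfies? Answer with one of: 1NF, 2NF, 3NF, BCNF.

Candidate key: {B, C}. Prime attributes: {B, C}.
C, D, E -> A breaks BCNF: {C, D, E}⁺ = {A, C, D, E}, so {C, D, E} is not a superkey.
C, D, E -> A determines the non-prime attribute {A} from a non-superkey — 3NF is violated.
No proper subset of a key has a non-prime attribute in its closure, so there is no partial dependency; 2NF holds.

2NF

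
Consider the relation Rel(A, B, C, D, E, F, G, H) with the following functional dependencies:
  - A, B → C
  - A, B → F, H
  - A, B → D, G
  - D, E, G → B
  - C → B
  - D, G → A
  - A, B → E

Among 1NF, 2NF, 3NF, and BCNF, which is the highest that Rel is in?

Candidate keys: {A, B}, {A, C}, {B, D, G}, {C, D, G}, {D, E, G}. Prime attributes: {A, B, C, D, E, G}.
C → B: {C}⁺ = {B, C}, which is not all of the attributes, so the left side is not a superkey — BCNF is violated.
Its right-hand attributes {B} are all prime, as are those of every other non-superkey FD — the relation is in 3NF.

3NF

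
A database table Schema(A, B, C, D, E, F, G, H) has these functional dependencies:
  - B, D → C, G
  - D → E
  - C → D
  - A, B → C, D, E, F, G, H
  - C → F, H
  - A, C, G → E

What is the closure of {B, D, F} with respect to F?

{B, C, D, E, F, G, H}

Start with {B, D, F}.
B, D → C, G applies; add {C, G} → now {B, C, D, F, G}.
D → E applies; add {E} → now {B, C, D, E, F, G}.
C → F, H applies; add {H} → now {B, C, D, E, F, G, H}.
No further FD applies.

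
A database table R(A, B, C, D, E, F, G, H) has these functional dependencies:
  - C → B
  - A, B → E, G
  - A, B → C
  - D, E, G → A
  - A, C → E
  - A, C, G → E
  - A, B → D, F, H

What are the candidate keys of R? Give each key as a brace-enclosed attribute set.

{A, B}, {A, C}, {B, D, E, G}, {C, D, E, G}

Closure of {A, B} is {A, B, C, D, E, F, G, H}, the whole schema; {A, B} is a candidate key.
Closure of {A, C} is {A, B, C, D, E, F, G, H}, the whole schema; {A, C} is a candidate key.
Closure of {B, D, E, G} is {A, B, C, D, E, F, G, H}, the whole schema; {B, D, E, G} is a candidate key.
Closure of {C, D, E, G} is {A, B, C, D, E, F, G, H}, the whole schema; {C, D, E, G} is a candidate key.
These are minimal and exhaustive — every other superkey contains one of them.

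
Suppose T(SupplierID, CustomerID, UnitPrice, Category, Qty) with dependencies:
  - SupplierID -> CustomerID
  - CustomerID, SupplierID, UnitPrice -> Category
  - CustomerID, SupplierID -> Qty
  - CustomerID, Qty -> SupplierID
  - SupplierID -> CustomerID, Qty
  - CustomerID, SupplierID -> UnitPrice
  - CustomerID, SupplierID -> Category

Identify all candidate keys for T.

Closure of {SupplierID} is {Category, CustomerID, Qty, SupplierID, UnitPrice}, the whole schema; {SupplierID} is a candidate key.
Closure of {CustomerID, Qty} is {Category, CustomerID, Qty, SupplierID, UnitPrice}, the whole schema; {CustomerID, Qty} is a candidate key.
No proper subset of any of these is a key, and no other minimal superkey exists.

{CustomerID, Qty}, {SupplierID}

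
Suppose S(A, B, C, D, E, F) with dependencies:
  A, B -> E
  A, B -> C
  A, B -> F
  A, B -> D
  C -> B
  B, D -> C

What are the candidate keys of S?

{A} never appears on the right of any FD, so every key must include it.
{A, B}⁺ = {A, B, C, D, E, F} — all of the relation — so {A, B} is a candidate key.
{A, C}⁺ = {A, B, C, D, E, F} — all of the relation — so {A, C} is a candidate key.
No proper subset of any of these is a key, and no other minimal superkey exists.

{A, B}, {A, C}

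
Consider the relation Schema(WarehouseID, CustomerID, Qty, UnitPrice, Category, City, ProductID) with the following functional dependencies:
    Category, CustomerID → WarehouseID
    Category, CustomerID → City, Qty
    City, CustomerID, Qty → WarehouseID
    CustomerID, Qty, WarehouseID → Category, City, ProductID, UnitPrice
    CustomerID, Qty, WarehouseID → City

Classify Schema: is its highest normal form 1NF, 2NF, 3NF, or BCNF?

Candidate keys: {Category, CustomerID}, {City, CustomerID, Qty}, {CustomerID, Qty, WarehouseID}. Prime attributes: {Category, City, CustomerID, Qty, WarehouseID}.
Each dependency's left side is a superkey — BCNF holds.

BCNF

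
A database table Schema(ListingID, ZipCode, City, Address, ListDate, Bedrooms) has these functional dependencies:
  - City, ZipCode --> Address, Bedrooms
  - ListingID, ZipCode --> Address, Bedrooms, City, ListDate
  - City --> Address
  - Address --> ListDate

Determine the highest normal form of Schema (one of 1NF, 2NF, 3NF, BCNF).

2NF

Candidate key: {ListingID, ZipCode}. Prime attributes: {ListingID, ZipCode}.
For City, ZipCode --> Address, Bedrooms we have {City, ZipCode}⁺ = {Address, Bedrooms, City, ListDate, ZipCode}; {City, ZipCode} is not a superkey, so BCNF fails.
Because {Address, Bedrooms} are non-prime and the left side of City, ZipCode --> Address, Bedrooms is not a superkey, the relation is not in 3NF.
No non-prime attribute depends on a proper subset of any candidate key, so 2NF holds.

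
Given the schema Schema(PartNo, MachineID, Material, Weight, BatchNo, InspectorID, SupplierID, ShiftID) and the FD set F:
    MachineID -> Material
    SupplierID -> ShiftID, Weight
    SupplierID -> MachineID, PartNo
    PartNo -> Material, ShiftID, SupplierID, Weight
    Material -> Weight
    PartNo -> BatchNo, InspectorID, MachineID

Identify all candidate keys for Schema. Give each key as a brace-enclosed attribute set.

{PartNo}, {SupplierID}

Closure of {PartNo} is {BatchNo, InspectorID, MachineID, Material, PartNo, ShiftID, SupplierID, Weight}, the whole schema; {PartNo} is a candidate key.
Closure of {SupplierID} is {BatchNo, InspectorID, MachineID, Material, PartNo, ShiftID, SupplierID, Weight}, the whole schema; {SupplierID} is a candidate key.
No proper subset of any of these is a key, and no other minimal superkey exists.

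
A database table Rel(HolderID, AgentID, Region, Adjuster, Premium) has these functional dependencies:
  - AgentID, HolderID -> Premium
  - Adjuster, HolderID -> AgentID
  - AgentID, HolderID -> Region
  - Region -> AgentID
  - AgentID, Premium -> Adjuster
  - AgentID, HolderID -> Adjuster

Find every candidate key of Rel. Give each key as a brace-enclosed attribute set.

{Adjuster, HolderID}, {AgentID, HolderID}, {HolderID, Region}

Attributes never on any right-hand side: {HolderID} — every candidate key must contain it.
{Adjuster, HolderID} is a candidate key since {Adjuster, HolderID}⁺ = {Adjuster, AgentID, HolderID, Premium, Region} covers every attribute.
{AgentID, HolderID} is a candidate key since {AgentID, HolderID}⁺ = {Adjuster, AgentID, HolderID, Premium, Region} covers every attribute.
{HolderID, Region} is a candidate key since {HolderID, Region}⁺ = {Adjuster, AgentID, HolderID, Premium, Region} covers every attribute.
No proper subset of any of these is a key, and no other minimal superkey exists.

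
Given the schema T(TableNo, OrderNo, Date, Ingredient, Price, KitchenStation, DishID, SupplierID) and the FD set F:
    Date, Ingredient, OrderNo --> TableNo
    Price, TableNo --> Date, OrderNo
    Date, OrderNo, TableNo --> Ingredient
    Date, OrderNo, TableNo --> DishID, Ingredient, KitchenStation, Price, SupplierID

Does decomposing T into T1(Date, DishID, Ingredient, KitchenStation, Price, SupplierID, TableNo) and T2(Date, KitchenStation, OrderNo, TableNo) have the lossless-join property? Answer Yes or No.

Common attributes: {Date, KitchenStation, TableNo}; their closure is {Date, KitchenStation, TableNo}.
T1 ⊄ {Date, KitchenStation, TableNo} and T2 ⊄ {Date, KitchenStation, TableNo}, so the split is lossy.

No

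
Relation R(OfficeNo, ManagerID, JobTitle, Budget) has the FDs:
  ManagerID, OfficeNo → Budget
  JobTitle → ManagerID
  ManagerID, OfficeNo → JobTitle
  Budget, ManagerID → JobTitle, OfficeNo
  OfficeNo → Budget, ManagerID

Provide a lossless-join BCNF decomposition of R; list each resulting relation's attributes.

Candidate keys of the original relation: {Budget, JobTitle}, {Budget, ManagerID}, {OfficeNo}.
In {Budget, JobTitle, ManagerID, OfficeNo}, {JobTitle} is not a superkey ({JobTitle}⁺ restricted to this set is {JobTitle, ManagerID}), so split on JobTitle → ManagerID into {JobTitle, ManagerID} and {Budget, JobTitle, OfficeNo}.
{JobTitle, ManagerID} is in BCNF.
{Budget, JobTitle, OfficeNo} is in BCNF.

{Budget, JobTitle, OfficeNo}; {JobTitle, ManagerID}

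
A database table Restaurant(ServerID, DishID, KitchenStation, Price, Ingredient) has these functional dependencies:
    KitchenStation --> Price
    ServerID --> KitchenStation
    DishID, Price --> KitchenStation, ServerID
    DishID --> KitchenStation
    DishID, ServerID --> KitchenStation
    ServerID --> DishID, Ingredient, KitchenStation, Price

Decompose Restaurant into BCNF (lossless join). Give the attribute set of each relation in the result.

Candidate keys of the original relation: {DishID}, {ServerID}.
Within {DishID, Ingredient, KitchenStation, Price, ServerID}: {KitchenStation}⁺ ∩ {DishID, Ingredient, KitchenStation, Price, ServerID} = {KitchenStation, Price}, not the whole set, so KitchenStation --> Price violates BCNF; decompose into {KitchenStation, Price} and {DishID, Ingredient, KitchenStation, ServerID}.
{KitchenStation, Price} has no BCNF violation.
{DishID, Ingredient, KitchenStation, ServerID} has no BCNF violation.

{DishID, Ingredient, KitchenStation, ServerID}; {KitchenStation, Price}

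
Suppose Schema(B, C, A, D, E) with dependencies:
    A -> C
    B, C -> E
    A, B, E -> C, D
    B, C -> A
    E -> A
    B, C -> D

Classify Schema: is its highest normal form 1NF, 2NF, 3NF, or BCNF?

Candidate keys: {A, B}, {B, C}, {B, E}. Prime attributes: {A, B, C, E}.
A -> C: {A}⁺ = {A, C}, which is not all of the attributes, so the left side is not a superkey — BCNF is violated.
Its right-hand attributes {C} are all prime, as are those of every other non-superkey FD — the relation is in 3NF.

3NF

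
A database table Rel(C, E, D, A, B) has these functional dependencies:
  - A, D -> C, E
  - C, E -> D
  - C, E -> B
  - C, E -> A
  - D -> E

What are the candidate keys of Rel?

{A, D}⁺ = {A, B, C, D, E} — all of the relation — so {A, D} is a candidate key.
{C, D}⁺ = {A, B, C, D, E} — all of the relation — so {C, D} is a candidate key.
{C, E}⁺ = {A, B, C, D, E} — all of the relation — so {C, E} is a candidate key.
No proper subset of any of these is a key, and no other minimal superkey exists.

{A, D}, {C, D}, {C, E}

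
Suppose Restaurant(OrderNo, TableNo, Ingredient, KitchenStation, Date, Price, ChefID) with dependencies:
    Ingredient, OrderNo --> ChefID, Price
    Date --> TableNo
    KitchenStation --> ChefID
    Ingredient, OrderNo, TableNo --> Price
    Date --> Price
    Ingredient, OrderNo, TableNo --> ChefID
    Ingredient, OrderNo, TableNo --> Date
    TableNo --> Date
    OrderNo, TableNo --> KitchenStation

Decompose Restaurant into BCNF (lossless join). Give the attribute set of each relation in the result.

{ChefID, Ingredient, OrderNo, Price}; {Date, Ingredient, OrderNo}; {Date, KitchenStation, OrderNo}; {Date, TableNo}

Candidate keys of the original relation: {Date, Ingredient, OrderNo}, {Ingredient, OrderNo, TableNo}.
Within {ChefID, Date, Ingredient, KitchenStation, OrderNo, Price, TableNo}: {Ingredient, OrderNo}⁺ ∩ {ChefID, Date, Ingredient, KitchenStation, OrderNo, Price, TableNo} = {ChefID, Ingredient, OrderNo, Price}, not the whole set, so Ingredient, OrderNo --> ChefID, Price violates BCNF; decompose into {ChefID, Ingredient, OrderNo, Price} and {Date, Ingredient, KitchenStation, OrderNo, TableNo}.
{ChefID, Ingredient, OrderNo, Price} is in BCNF.
Within {Date, Ingredient, KitchenStation, OrderNo, TableNo}: {Date}⁺ ∩ {Date, Ingredient, KitchenStation, OrderNo, TableNo} = {Date, TableNo}, not the whole set, so Date --> TableNo violates BCNF; decompose into {Date, TableNo} and {Date, Ingredient, KitchenStation, OrderNo}.
{Date, TableNo} is in BCNF.
Within {Date, Ingredient, KitchenStation, OrderNo}: {Date, OrderNo}⁺ ∩ {Date, Ingredient, KitchenStation, OrderNo} = {Date, KitchenStation, OrderNo}, not the whole set, so Date, OrderNo --> KitchenStation violates BCNF; decompose into {Date, KitchenStation, OrderNo} and {Date, Ingredient, OrderNo}.
{Date, KitchenStation, OrderNo} is in BCNF.
{Date, Ingredient, OrderNo} is in BCNF.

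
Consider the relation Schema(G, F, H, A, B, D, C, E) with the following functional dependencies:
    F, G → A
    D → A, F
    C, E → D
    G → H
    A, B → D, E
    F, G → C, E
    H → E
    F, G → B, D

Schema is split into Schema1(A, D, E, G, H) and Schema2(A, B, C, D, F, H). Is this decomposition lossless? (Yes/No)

No

The shared attributes are {A, D, H} and {A, D, H}⁺ = {A, D, E, F, H}.
Neither Schema1 nor Schema2 is contained in that closure, so the decomposition is lossy.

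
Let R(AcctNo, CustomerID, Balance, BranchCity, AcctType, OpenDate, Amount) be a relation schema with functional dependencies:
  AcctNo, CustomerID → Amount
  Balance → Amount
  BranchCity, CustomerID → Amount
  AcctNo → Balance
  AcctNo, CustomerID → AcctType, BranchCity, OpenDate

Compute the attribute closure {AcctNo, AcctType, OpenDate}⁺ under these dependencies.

Start with {AcctNo, AcctType, OpenDate}.
AcctNo → Balance applies; add {Balance} → now {AcctNo, AcctType, Balance, OpenDate}.
Balance → Amount applies; add {Amount} → now {AcctNo, AcctType, Amount, Balance, OpenDate}.
No further FD applies.

{AcctNo, AcctType, Amount, Balance, OpenDate}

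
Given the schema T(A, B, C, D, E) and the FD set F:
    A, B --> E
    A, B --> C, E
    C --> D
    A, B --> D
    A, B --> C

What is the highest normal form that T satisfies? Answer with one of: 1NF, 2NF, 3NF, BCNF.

2NF

Candidate key: {A, B}. Prime attributes: {A, B}.
C --> D: {C}⁺ = {C, D}, which is not all of the attributes, so the left side is not a superkey — BCNF is violated.
C --> D has non-prime {D} on the right and a non-superkey on the left, so 3NF fails.
No non-prime attribute depends on a proper subset of any candidate key, so 2NF holds.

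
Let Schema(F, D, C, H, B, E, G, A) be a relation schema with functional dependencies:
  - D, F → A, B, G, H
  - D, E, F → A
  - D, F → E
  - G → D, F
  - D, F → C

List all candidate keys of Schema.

{G}⁺ = {A, B, C, D, E, F, G, H}, which is every attribute, so {G} is a candidate key.
{D, F}⁺ = {A, B, C, D, E, F, G, H}, which is every attribute, so {D, F} is a candidate key.
These are minimal and exhaustive — every other superkey contains one of them.

{D, F}, {G}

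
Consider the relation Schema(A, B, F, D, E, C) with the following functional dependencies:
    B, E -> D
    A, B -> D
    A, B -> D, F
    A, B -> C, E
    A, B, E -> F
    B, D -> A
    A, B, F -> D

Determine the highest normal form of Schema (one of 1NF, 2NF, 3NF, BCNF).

Candidate keys: {A, B}, {B, D}, {B, E}. Prime attributes: {A, B, D, E}.
The left-hand side of every FD is a superkey, so BCNF is satisfied.

BCNF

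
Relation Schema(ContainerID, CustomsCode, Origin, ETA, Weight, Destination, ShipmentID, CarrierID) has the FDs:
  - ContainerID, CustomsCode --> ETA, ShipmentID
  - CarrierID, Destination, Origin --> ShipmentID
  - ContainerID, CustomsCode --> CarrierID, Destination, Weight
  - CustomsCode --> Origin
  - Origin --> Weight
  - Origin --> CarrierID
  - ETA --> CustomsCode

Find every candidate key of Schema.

{ContainerID, CustomsCode}, {ContainerID, ETA}

{ContainerID} never appears on the right of any FD, so every key must include it.
Closure of {ContainerID, CustomsCode} is {CarrierID, ContainerID, CustomsCode, Destination, ETA, Origin, ShipmentID, Weight}, the whole schema; {ContainerID, CustomsCode} is a candidate key.
Closure of {ContainerID, ETA} is {CarrierID, ContainerID, CustomsCode, Destination, ETA, Origin, ShipmentID, Weight}, the whole schema; {ContainerID, ETA} is a candidate key.
No proper subset of any of these is a key, and no other minimal superkey exists.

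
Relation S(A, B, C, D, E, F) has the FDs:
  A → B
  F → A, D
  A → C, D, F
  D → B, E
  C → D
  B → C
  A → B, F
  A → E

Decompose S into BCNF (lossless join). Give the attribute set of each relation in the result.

{A, D, F}; {B, C, D, E}

Candidate keys of the original relation: {A}, {F}.
{A, B, C, D, E, F}: {D} determines {B, C, D, E} here but is not a superkey — split on D → B, C, E, giving {B, C, D, E} and {A, D, F}.
{B, C, D, E} is in BCNF.
{A, D, F} is in BCNF.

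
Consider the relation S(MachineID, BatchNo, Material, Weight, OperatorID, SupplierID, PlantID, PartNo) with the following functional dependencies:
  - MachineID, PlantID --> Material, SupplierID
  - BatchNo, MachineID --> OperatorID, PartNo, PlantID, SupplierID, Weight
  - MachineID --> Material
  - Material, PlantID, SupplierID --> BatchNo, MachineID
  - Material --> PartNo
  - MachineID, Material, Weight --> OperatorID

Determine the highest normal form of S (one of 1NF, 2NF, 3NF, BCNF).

Candidate keys: {BatchNo, MachineID}, {MachineID, PlantID}, {Material, PlantID, SupplierID}. Prime attributes: {BatchNo, MachineID, Material, PlantID, SupplierID}.
MachineID --> Material: {MachineID}⁺ = {MachineID, Material, PartNo}, which is not all of the attributes, so the left side is not a superkey — BCNF is violated.
Material --> PartNo determines the non-prime attribute {PartNo} from a non-superkey — 3NF is violated.
Since {MachineID} ⊂ {BatchNo, MachineID} and {MachineID}⁺ ⊇ {PartNo} with {PartNo} non-prime, there is a partial dependency; 2NF fails.

1NF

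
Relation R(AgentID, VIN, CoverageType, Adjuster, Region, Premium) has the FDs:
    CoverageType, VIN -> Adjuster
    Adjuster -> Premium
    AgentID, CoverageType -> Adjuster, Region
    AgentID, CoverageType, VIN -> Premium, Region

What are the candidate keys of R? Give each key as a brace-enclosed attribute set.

{AgentID, CoverageType, VIN}

Attributes never on any right-hand side: {AgentID, CoverageType, VIN} — every candidate key must contain all of them.
Closure of {AgentID, CoverageType, VIN} is {Adjuster, AgentID, CoverageType, Premium, Region, VIN}, the whole schema; {AgentID, CoverageType, VIN} is a candidate key.
No smaller or unrelated set reaches every attribute, so there are no other keys.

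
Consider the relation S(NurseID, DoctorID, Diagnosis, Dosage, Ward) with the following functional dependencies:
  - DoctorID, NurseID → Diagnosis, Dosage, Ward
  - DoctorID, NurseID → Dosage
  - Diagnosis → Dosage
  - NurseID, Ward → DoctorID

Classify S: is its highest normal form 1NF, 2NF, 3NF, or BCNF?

2NF

Candidate keys: {DoctorID, NurseID}, {NurseID, Ward}. Prime attributes: {DoctorID, NurseID, Ward}.
Diagnosis → Dosage breaks BCNF: {Diagnosis}⁺ = {Diagnosis, Dosage}, so {Diagnosis} is not a superkey.
Diagnosis → Dosage has non-prime {Dosage} on the right and a non-superkey on the left, so 3NF fails.
Checking every proper subset of each key, none determines a non-prime attribute — 2NF is satisfied.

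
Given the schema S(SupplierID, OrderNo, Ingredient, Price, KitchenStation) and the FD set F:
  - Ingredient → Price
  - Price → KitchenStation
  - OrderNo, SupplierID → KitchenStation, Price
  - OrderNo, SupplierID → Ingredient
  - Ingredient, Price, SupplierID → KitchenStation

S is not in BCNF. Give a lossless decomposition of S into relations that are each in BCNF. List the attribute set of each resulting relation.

{Ingredient, OrderNo, SupplierID}; {Ingredient, Price}; {KitchenStation, Price}

Candidate key of the original relation: {OrderNo, SupplierID}.
Within {Ingredient, KitchenStation, OrderNo, Price, SupplierID}: {Ingredient}⁺ ∩ {Ingredient, KitchenStation, OrderNo, Price, SupplierID} = {Ingredient, KitchenStation, Price}, not the whole set, so Ingredient → KitchenStation, Price violates BCNF; decompose into {Ingredient, KitchenStation, Price} and {Ingredient, OrderNo, SupplierID}.
Within {Ingredient, KitchenStation, Price}: {Price}⁺ ∩ {Ingredient, KitchenStation, Price} = {KitchenStation, Price}, not the whole set, so Price → KitchenStation violates BCNF; decompose into {KitchenStation, Price} and {Ingredient, Price}.
{KitchenStation, Price}: every determinant is a superkey — BCNF.
{Ingredient, Price}: every determinant is a superkey — BCNF.
{Ingredient, OrderNo, SupplierID}: every determinant is a superkey — BCNF.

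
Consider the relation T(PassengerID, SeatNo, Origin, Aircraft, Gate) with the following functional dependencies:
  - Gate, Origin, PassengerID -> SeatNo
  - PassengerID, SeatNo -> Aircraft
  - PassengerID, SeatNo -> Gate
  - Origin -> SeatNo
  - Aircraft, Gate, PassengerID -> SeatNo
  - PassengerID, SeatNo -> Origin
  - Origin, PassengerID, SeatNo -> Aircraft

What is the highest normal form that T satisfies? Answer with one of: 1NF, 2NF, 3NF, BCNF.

Candidate keys: {Aircraft, Gate, PassengerID}, {Origin, PassengerID}, {PassengerID, SeatNo}. Prime attributes: {Aircraft, Gate, Origin, PassengerID, SeatNo}.
Origin -> SeatNo: {Origin}⁺ = {Origin, SeatNo}, which is not all of the attributes, so the left side is not a superkey — BCNF is violated.
But every attribute on its right side ({SeatNo}) is prime, and the same holds for every other non-superkey FD, so 3NF still holds.

3NF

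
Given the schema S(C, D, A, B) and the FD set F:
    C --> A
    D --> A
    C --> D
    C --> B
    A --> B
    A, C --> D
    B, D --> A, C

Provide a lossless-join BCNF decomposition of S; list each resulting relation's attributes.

Candidate keys of the original relation: {C}, {D}.
{A, B, C, D}: {A} determines {A, B} here but is not a superkey — split on A --> B, giving {A, B} and {A, C, D}.
{A, B} is in BCNF.
{A, C, D} is in BCNF.

{A, B}; {A, C, D}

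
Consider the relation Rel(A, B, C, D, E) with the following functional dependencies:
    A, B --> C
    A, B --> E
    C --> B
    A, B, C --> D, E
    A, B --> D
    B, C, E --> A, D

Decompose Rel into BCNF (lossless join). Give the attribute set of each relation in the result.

{A, C, D, E}; {B, C}

Candidate keys of the original relation: {A, B}, {A, C}, {C, E}.
Within {A, B, C, D, E}: {C}⁺ ∩ {A, B, C, D, E} = {B, C}, not the whole set, so C --> B violates BCNF; decompose into {B, C} and {A, C, D, E}.
{B, C} is in BCNF.
{A, C, D, E} is in BCNF.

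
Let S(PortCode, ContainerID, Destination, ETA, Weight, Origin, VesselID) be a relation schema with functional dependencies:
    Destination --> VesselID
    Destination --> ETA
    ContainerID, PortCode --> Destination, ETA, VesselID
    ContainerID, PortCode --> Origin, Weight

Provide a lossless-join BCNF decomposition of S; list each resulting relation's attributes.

{ContainerID, Destination, Origin, PortCode, Weight}; {Destination, ETA, VesselID}

Candidate key of the original relation: {ContainerID, PortCode}.
{ContainerID, Destination, ETA, Origin, PortCode, VesselID, Weight}: {Destination} determines {Destination, ETA, VesselID} here but is not a superkey — split on Destination --> ETA, VesselID, giving {Destination, ETA, VesselID} and {ContainerID, Destination, Origin, PortCode, Weight}.
{Destination, ETA, VesselID}: every determinant is a superkey — BCNF.
{ContainerID, Destination, Origin, PortCode, Weight}: every determinant is a superkey — BCNF.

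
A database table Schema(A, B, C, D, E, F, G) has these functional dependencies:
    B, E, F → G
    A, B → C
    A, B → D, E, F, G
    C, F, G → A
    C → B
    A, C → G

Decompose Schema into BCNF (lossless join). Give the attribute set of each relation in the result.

Candidate keys of the original relation: {A, B}, {A, C}, {C, E, F}, {C, F, G}.
{A, B, C, D, E, F, G}: {B, E, F} determines {B, E, F, G} here but is not a superkey — split on B, E, F → G, giving {B, E, F, G} and {A, B, C, D, E, F}.
{B, E, F, G} is in BCNF.
{A, B, C, D, E, F}: {C} determines {B, C} here but is not a superkey — split on C → B, giving {B, C} and {A, C, D, E, F}.
{B, C} is in BCNF.
{A, C, D, E, F} is in BCNF.

{A, C, D, E, F}; {B, C}; {B, E, F, G}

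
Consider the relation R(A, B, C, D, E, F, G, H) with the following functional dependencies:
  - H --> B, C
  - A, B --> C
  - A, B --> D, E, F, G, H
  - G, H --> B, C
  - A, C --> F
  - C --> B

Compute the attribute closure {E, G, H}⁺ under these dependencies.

Start with {E, G, H}.
H --> B, C applies; add {B, C} → now {B, C, E, G, H}.
No further FD applies.

{B, C, E, G, H}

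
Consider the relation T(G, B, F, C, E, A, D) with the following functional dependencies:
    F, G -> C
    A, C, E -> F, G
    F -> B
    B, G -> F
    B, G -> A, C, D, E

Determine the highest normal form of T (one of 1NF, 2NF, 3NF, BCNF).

3NF

Candidate keys: {A, C, E}, {B, G}, {F, G}. Prime attributes: {A, B, C, E, F, G}.
F -> B breaks BCNF: {F}⁺ = {B, F}, so {F} is not a superkey.
Since {B} ⊆ prime attributes and every other non-superkey FD also has a prime right side, the schema is in 3NF.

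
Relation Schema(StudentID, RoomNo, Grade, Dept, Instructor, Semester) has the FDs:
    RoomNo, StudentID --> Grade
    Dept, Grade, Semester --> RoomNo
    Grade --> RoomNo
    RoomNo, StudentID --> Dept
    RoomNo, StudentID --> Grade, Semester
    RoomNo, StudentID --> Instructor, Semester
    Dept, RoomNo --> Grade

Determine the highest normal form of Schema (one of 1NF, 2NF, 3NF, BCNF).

Candidate keys: {Grade, StudentID}, {RoomNo, StudentID}. Prime attributes: {Grade, RoomNo, StudentID}.
Dept, Grade, Semester --> RoomNo: {Dept, Grade, Semester}⁺ = {Dept, Grade, RoomNo, Semester}, which is not all of the attributes, so the left side is not a superkey — BCNF is violated.
Since {RoomNo} ⊆ prime attributes and every other non-superkey FD also has a prime right side, the schema is in 3NF.

3NF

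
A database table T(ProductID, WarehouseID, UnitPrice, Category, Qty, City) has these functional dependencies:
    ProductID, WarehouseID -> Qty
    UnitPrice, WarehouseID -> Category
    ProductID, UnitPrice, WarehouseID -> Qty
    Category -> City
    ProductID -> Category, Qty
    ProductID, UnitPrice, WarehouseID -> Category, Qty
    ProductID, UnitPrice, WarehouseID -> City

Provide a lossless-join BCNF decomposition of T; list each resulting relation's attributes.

Candidate key of the original relation: {ProductID, UnitPrice, WarehouseID}.
In {Category, City, ProductID, Qty, UnitPrice, WarehouseID}, {ProductID, WarehouseID} is not a superkey ({ProductID, WarehouseID}⁺ restricted to this set is {Category, City, ProductID, Qty, WarehouseID}), so split on ProductID, WarehouseID -> Category, City, Qty into {Category, City, ProductID, Qty, WarehouseID} and {ProductID, UnitPrice, WarehouseID}.
In {Category, City, ProductID, Qty, WarehouseID}, {Category} is not a superkey ({Category}⁺ restricted to this set is {Category, City}), so split on Category -> City into {Category, City} and {Category, ProductID, Qty, WarehouseID}.
{Category, City} has no BCNF violation.
In {Category, ProductID, Qty, WarehouseID}, {ProductID} is not a superkey ({ProductID}⁺ restricted to this set is {Category, ProductID, Qty}), so split on ProductID -> Category, Qty into {Category, ProductID, Qty} and {ProductID, WarehouseID}.
{Category, ProductID, Qty} has no BCNF violation.
{ProductID, WarehouseID} has no BCNF violation.
{ProductID, UnitPrice, WarehouseID} has no BCNF violation.

{Category, City}; {Category, ProductID, Qty}; {ProductID, UnitPrice, WarehouseID}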